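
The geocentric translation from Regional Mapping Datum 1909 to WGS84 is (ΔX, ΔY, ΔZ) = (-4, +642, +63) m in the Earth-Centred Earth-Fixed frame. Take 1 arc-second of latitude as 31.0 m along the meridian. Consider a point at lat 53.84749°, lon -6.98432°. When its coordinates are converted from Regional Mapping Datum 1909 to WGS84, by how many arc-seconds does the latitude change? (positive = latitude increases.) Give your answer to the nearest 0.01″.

sin φ = 0.807450, cos φ = 0.589937, sin λ = -0.121598, cos λ = 0.992579.
North component: ΔN = −sin φ cos λ·ΔX − sin φ sin λ·ΔY + cos φ·ΔZ = −(0.807450)(0.992579)(-4) − (0.807450)(-0.121598)(642) + (0.589937)(63) = 103.41 m.
1° of latitude spans 3600 × 31.00 = 111600 m, so Δφ = 103.41 / 111600 × 3600 = 3.336″.

Δφ = 3.34″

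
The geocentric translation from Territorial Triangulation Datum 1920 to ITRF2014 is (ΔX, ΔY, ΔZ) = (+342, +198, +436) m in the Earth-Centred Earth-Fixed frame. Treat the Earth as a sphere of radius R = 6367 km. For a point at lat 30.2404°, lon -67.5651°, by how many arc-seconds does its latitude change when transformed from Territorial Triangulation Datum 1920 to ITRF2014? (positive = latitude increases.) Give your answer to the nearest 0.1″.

Δφ = 13.1″

sin φ = 0.503629, cos φ = 0.863920, sin λ = -0.924314, cos λ = 0.381633.
North component: ΔN = −sin φ cos λ·ΔX − sin φ sin λ·ΔY + cos φ·ΔZ = −(0.503629)(0.381633)(342) − (0.503629)(-0.924314)(198) + (0.863920)(436) = 403.11 m.
1° of latitude spans πR/180 = 111125 m, so Δφ = 403.11 / 111125 × 3600 = 13.059″.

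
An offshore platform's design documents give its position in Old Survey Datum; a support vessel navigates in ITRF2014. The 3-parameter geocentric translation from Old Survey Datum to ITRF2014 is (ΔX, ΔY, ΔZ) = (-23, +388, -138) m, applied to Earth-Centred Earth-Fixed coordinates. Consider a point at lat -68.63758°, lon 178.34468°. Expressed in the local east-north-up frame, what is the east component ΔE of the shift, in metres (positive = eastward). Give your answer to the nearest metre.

At φ = -68.63758°, λ = 178.34468°: sin φ = -0.931295, cos φ = 0.364266, sin λ = 0.028887, cos λ = -0.999583.
ΔE = −sin λ·ΔX + cos λ·ΔY = −(0.028887)·(-23) + (-0.999583)·(388) = -387.17 m.

ΔE = -387 m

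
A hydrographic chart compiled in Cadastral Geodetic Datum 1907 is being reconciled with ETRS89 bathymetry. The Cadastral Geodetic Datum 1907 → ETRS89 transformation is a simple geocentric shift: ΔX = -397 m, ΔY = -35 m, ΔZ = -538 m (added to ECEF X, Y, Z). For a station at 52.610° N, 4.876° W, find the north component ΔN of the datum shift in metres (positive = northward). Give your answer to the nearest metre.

At φ = 52.610°, λ = -4.876°: sin φ = 0.794521, cos φ = 0.607237, sin λ = -0.085000, cos λ = 0.996381.
ΔN = −sin φ cos λ·ΔX − sin φ sin λ·ΔY + cos φ·ΔZ = −(0.794521)(0.996381)(-397) − (0.794521)(-0.085000)(-35) + (0.607237)(-538) = -14.77 m.

ΔN = -15 m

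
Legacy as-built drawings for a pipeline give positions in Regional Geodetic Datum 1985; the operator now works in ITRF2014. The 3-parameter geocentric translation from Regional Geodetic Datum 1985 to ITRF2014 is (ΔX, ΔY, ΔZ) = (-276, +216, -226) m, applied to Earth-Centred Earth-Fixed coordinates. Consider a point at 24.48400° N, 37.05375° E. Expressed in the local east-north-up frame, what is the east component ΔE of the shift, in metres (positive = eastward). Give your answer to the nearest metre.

The local east axis at (φ, λ) is (−sin λ, cos λ, 0), so ΔE = −sin(37.05375°)·(-276) + cos(37.05375°)·216 = 338.69 m.

ΔE = 339 m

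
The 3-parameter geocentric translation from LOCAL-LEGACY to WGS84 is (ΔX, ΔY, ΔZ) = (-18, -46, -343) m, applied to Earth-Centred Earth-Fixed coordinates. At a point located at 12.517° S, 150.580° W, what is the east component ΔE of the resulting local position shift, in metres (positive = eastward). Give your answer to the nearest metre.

The local east axis at (φ, λ) is (−sin λ, cos λ, 0), so ΔE = −sin(-150.580°)·(-18) + cos(-150.580°)·(-46) = 31.23 m.

ΔE = 31 m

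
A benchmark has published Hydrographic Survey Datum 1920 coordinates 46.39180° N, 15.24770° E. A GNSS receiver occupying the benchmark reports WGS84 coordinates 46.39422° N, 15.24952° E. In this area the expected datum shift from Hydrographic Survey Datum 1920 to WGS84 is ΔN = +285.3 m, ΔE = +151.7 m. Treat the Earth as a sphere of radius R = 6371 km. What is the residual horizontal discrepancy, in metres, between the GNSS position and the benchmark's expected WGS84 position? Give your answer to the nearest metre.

Observed coordinate differences: Δφ = +0.00242°, Δλ = +0.00182°.
Converting to metres (1° lat = 111195 m, cos φ = 0.689723): observed ΔN = 269.1 m, observed ΔE = 139.6 m.
Subtracting the expected shift leaves a residual of 269.1 − (285.3) = -16.2 m north and 139.6 − (151.7) = -12.1 m east.
Residual distance = √((-16.2)² + (-12.1)²) = 20.2 m.

20 m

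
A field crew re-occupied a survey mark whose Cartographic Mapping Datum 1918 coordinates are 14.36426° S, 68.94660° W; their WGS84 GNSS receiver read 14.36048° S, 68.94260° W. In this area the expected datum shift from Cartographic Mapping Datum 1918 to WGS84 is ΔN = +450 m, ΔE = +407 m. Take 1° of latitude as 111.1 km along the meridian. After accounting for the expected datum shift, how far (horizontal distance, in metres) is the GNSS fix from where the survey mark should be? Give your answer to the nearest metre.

Observed coordinate differences: Δφ = +0.00378°, Δλ = +0.00400°.
Converting to metres (1° lat = 111100 m, cos φ = 0.968738): observed ΔN = 420.0 m, observed ΔE = 430.5 m.
Subtracting the expected shift leaves a residual of 420.0 − (450) = -30.0 m north and 430.5 − (407) = 23.5 m east.
Residual distance = √((-30.0)² + 23.5²) = 38.1 m.

38 m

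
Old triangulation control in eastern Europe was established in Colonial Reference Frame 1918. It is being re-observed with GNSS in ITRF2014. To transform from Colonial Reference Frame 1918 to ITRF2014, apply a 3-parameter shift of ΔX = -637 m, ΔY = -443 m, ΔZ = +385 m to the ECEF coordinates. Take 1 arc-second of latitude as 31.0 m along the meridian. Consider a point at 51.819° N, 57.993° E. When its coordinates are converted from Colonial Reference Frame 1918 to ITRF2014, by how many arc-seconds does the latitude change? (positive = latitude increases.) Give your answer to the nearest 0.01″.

Δφ = 25.76″

sin φ = 0.786062, cos φ = 0.618148, sin λ = 0.847983, cos λ = 0.530023.
North component: ΔN = −sin φ cos λ·ΔX − sin φ sin λ·ΔY + cos φ·ΔZ = −(0.786062)(0.530023)(-637) − (0.786062)(0.847983)(-443) + (0.618148)(385) = 798.67 m.
1° of latitude spans 3600 × 31.00 = 111600 m, so Δφ = 798.67 / 111600 × 3600 = 25.764″.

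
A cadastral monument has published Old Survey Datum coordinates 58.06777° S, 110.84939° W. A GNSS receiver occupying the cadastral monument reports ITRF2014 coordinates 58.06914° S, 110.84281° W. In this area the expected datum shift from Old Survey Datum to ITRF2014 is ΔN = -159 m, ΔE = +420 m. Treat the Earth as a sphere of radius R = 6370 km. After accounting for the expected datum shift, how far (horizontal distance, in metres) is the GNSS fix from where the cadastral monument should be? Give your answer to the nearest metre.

34 m

Observed coordinate differences: Δφ = -0.00137°, Δλ = +0.00658°.
Converting to metres (1° lat = 111177 m, cos φ = 0.528916): observed ΔN = -152.3 m, observed ΔE = 386.9 m.
Subtracting the expected shift leaves a residual of -152.3 − (-159) = 6.7 m north and 386.9 − (420) = -33.1 m east.
Residual distance = √(6.7² + (-33.1)²) = 33.7 m.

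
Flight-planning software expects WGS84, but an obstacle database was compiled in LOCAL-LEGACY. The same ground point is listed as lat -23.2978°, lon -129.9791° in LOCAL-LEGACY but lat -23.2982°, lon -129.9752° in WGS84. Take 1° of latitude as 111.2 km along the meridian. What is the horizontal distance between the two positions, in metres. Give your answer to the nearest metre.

Δφ = -23.2982° − -23.2978° = -0.0004°; Δλ = -129.9752° − -129.9791° = +0.0039°.
ΔN = Δφ × 111200 = -44.5 m; ΔE = Δλ × 111200 × cos(-23.2978°) = +0.0039 × 111200 × 0.918462 = 398.3 m.
Distance = √(ΔE² + ΔN²) = √(398.3² + (-44.5)²) = 400.8 m.

401 m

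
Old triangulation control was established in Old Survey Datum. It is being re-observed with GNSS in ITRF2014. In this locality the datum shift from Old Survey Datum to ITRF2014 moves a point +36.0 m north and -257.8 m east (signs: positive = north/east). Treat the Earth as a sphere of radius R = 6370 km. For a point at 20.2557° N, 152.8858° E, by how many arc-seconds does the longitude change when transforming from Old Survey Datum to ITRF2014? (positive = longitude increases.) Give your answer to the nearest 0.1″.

At latitude 20.2557°, cos φ = 0.938157.
One radian of longitude at latitude φ spans R cos φ, so Δλ = ΔE / (R cos φ) = -257.8 / (6370000 × 0.938157) = -4.3139e-05 rad = -8.898″.

Δλ = -8.9″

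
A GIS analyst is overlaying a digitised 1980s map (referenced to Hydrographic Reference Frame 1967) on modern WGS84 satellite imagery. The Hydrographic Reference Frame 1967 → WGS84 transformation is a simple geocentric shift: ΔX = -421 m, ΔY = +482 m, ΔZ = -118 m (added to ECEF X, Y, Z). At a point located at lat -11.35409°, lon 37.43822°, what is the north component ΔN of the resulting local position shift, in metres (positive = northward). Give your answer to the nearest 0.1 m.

ΔN = -123.8 m

The local north axis is (−sin φ cos λ, −sin φ sin λ, cos φ), giving ΔN = -65.810 + 57.686 − 115.691 = -123.82 m.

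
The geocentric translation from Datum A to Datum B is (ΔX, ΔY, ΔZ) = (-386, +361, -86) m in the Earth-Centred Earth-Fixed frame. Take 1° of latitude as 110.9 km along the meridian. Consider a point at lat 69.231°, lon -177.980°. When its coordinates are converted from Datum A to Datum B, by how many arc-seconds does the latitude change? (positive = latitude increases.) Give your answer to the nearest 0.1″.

sin φ = 0.935018, cos φ = 0.354601, sin λ = -0.035248, cos λ = -0.999379.
North component: ΔN = −sin φ cos λ·ΔX − sin φ sin λ·ΔY + cos φ·ΔZ = −(0.935018)(-0.999379)(-386) − (0.935018)(-0.035248)(361) + (0.354601)(-86) = -379.29 m.
1° of latitude spans 110900 m, so Δφ = -379.29 / 110900 × 3600 = -12.312″.

Δφ = -12.3″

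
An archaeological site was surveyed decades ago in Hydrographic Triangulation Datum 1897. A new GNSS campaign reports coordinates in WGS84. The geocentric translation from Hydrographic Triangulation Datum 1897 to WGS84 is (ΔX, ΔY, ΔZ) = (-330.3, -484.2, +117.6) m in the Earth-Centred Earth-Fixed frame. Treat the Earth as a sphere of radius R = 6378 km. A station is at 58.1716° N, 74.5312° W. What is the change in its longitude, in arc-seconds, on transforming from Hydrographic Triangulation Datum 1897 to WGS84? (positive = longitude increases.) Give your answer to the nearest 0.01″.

Δλ = -27.44″

sin φ = 0.849631, cos φ = 0.527377, sin λ = -0.963776, cos λ = 0.266714.
East component: ΔE = −sin λ·ΔX + cos λ·ΔY = −(-0.963776)(-330.3) + (0.266714)(-484.2) = -447.48 m.
1° of latitude spans πR/180 = 111317 m; at latitude φ, 1° of longitude spans that × cos φ = 58706.1 m, so Δλ = -447.48 / 58706.1 × 3600 = -27.440″.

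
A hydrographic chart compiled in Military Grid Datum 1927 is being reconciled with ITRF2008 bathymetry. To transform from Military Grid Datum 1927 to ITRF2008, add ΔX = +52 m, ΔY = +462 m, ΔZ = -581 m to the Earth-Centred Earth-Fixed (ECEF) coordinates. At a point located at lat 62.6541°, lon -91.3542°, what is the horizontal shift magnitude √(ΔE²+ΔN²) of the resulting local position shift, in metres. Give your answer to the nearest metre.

The local east axis at (φ, λ) is (−sin λ, cos λ, 0), so ΔE = −sin(-91.3542°)·52 + cos(-91.3542°)·462 = 41.07 m.
The local north axis is (−sin φ cos λ, −sin φ sin λ, cos φ), giving ΔN = 1.092 + 410.257 − 266.889 = 144.46 m.
Horizontal magnitude = √(ΔE² + ΔN²) = √(41.07² + 144.46²) = 150.18 m.

150 m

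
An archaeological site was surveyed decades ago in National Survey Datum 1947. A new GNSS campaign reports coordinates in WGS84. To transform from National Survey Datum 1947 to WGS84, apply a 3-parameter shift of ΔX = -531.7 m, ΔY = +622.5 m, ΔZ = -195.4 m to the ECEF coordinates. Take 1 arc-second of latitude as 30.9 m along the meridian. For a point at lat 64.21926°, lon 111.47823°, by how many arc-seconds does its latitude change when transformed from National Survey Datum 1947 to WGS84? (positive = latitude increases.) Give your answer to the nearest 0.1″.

sin φ = 0.900465, cos φ = 0.434928, sin λ = 0.930557, cos λ = -0.366148.
North component: ΔN = −sin φ cos λ·ΔX − sin φ sin λ·ΔY + cos φ·ΔZ = −(0.900465)(-0.366148)(-531.7) − (0.900465)(0.930557)(622.5) + (0.434928)(-195.4) = -781.90 m.
1° of latitude spans 3600 × 30.90 = 111240 m, so Δφ = -781.90 / 111240 × 3600 = -25.304″.

Δφ = -25.3″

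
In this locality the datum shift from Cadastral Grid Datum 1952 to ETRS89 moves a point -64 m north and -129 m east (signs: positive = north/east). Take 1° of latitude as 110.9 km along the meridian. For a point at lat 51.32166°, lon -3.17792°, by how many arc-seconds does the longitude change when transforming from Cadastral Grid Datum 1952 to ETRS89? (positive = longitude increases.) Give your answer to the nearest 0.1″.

Δλ = -6.7″

At latitude 51.32166°, cos φ = 0.624948.
1° of longitude at this latitude = 110.9 × cos φ = 69.31 km, so Δλ = -129.0 / 69306.7 = -0.0018613° = -6.701″.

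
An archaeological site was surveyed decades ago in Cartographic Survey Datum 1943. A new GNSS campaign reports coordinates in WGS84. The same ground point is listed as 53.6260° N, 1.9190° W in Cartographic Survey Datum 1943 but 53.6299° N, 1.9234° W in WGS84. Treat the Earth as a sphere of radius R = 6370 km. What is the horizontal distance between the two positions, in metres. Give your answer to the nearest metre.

Δφ = 53.6299° − 53.6260° = +0.0039°; Δλ = -1.9234° − -1.9190° = -0.0044°.
1° along a meridian = πR/180 = 111177 m.
ΔN = Δφ × 111177 = 433.6 m; ΔE = Δλ × 111177 × cos(53.6260°) = -0.0044 × 111177 × 0.593054 = -290.1 m.
Distance = √(ΔE² + ΔN²) = √((-290.1)² + 433.6²) = 521.7 m.

522 m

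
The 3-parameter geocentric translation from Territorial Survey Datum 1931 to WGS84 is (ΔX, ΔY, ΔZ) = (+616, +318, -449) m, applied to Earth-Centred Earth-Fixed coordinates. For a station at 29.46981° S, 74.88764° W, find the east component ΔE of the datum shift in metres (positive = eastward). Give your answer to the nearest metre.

At φ = -29.46981°, λ = -74.88764°: sin φ = -0.491965, cos φ = 0.870615, sin λ = -0.965416, cos λ = 0.260713.
ΔE = −sin λ·ΔX + cos λ·ΔY = −(-0.965416)·(616) + (0.260713)·(318) = 677.60 m.

ΔE = 678 m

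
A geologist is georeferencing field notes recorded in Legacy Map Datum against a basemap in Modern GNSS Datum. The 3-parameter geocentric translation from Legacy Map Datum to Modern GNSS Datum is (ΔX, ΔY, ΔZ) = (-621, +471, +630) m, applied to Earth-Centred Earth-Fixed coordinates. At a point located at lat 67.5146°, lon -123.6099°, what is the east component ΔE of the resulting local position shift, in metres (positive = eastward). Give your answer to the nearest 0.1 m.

The local east axis at (φ, λ) is (−sin λ, cos λ, 0), so ΔE = −sin(-123.6099°)·(-621) + cos(-123.6099°)·471 = -777.90 m.

ΔE = -777.9 m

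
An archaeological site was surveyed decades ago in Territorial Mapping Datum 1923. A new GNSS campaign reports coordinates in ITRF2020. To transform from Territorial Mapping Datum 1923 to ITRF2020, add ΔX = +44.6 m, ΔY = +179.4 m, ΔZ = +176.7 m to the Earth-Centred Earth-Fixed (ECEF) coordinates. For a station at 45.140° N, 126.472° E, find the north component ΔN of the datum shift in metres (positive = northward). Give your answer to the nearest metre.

ΔN = 41 m

The local north axis is (−sin φ cos λ, −sin φ sin λ, cos φ), giving ΔN = 18.792 − 102.259 + 124.640 = 41.17 m.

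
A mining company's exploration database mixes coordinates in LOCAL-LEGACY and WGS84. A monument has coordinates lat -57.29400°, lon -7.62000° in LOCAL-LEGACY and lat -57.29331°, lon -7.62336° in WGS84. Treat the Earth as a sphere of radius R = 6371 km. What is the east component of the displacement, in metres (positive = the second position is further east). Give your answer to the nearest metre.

Δφ = -57.29331° − -57.29400° = +0.00069°; Δλ = -7.62336° − -7.62000° = -0.00336°.
1° along a meridian = πR/180 = 111195 m.
ΔN = Δφ × 111195 = 76.7 m; ΔE = Δλ × 111195 × cos(-57.29400°) = -0.00336 × 111195 × 0.540328 = -201.9 m.

ΔE = -202 m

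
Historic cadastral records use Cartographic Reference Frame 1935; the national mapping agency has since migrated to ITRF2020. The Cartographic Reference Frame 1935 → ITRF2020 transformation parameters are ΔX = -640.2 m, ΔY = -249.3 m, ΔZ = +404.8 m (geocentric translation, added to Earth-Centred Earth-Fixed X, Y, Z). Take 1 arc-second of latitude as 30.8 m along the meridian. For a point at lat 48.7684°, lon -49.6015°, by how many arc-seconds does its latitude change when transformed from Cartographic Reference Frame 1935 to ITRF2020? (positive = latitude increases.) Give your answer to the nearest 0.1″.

Δφ = 14.2″

sin φ = 0.752052, cos φ = 0.659104, sin λ = -0.761555, cos λ = 0.648100.
North component: ΔN = −sin φ cos λ·ΔX − sin φ sin λ·ΔY + cos φ·ΔZ = −(0.752052)(0.648100)(-640.2) − (0.752052)(-0.761555)(-249.3) + (0.659104)(404.8) = 436.06 m.
1° of latitude spans 3600 × 30.80 = 110880 m, so Δφ = 436.06 / 110880 × 3600 = 14.158″.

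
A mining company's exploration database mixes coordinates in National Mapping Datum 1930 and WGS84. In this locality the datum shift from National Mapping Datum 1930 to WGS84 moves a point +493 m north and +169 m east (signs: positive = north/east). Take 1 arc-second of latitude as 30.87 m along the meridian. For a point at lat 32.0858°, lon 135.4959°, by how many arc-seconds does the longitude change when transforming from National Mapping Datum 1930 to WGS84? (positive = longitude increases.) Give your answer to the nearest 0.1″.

Δλ = 6.5″

At latitude 32.0858°, cos φ = 0.847254.
1″ of longitude at this latitude = 30.87 × cos φ = 26.1547 m, so Δλ = 169.0 / 26.1547 = 6.462″.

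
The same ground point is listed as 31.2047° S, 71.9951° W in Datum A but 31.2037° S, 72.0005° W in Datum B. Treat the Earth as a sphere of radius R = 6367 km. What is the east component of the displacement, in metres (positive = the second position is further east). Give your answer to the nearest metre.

ΔE = -513 m

Δφ = -31.2037° − -31.2047° = +0.0010°; Δλ = -72.0005° − -71.9951° = -0.0054°.
1° along a meridian = πR/180 = 111125 m.
ΔN = Δφ × 111125 = 111.1 m; ΔE = Δλ × 111125 × cos(-31.2047°) = -0.0054 × 111125 × 0.855322 = -513.3 m.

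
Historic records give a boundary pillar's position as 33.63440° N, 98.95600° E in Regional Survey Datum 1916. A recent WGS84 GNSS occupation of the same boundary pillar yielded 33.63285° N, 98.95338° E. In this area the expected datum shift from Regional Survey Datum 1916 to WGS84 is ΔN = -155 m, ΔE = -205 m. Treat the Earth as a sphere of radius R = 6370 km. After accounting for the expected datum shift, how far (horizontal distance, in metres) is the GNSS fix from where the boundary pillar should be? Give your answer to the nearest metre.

Observed coordinate differences: Δφ = -0.00155°, Δλ = -0.00262°.
Converting to metres (1° lat = 111177 m, cos φ = 0.832589): observed ΔN = -172.3 m, observed ΔE = -242.5 m.
Subtracting the expected shift leaves a residual of -172.3 − (-155) = -17.3 m north and -242.5 − (-205) = -37.5 m east.
Residual distance = √((-17.3)² + (-37.5)²) = 41.3 m.

41 m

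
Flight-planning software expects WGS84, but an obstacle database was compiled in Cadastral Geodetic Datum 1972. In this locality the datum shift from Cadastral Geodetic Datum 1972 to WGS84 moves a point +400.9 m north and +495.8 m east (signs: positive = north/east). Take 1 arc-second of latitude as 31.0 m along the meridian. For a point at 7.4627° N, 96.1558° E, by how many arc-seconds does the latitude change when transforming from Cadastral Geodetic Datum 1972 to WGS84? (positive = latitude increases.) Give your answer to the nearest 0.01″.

Δφ = 12.93″

1″ of latitude = 31.00 m, so Δφ = 400.9 / 31.00 = 12.932″.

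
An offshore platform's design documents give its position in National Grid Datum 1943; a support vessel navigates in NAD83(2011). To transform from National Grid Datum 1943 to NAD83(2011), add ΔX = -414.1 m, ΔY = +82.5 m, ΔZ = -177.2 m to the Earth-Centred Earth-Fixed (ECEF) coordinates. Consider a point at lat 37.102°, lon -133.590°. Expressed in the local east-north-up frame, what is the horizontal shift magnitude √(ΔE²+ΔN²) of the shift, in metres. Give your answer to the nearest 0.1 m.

At φ = 37.102°, λ = -133.590°: sin φ = 0.603236, cos φ = 0.797563, sin λ = -0.724292, cos λ = -0.689493.
ΔE = −sin λ·ΔX + cos λ·ΔY = −(-0.724292)·(-414.1) + (-0.689493)·(82.5) = -356.81 m.
ΔN = −sin φ cos λ·ΔX − sin φ sin λ·ΔY + cos φ·ΔZ = −(0.603236)(-0.689493)(-414.1) − (0.603236)(-0.724292)(82.5) + (0.797563)(-177.2) = -277.52 m.
Horizontal magnitude = √(ΔE² + ΔN²) = √((-356.81)² + (-277.52)²) = 452.03 m.

452.0 m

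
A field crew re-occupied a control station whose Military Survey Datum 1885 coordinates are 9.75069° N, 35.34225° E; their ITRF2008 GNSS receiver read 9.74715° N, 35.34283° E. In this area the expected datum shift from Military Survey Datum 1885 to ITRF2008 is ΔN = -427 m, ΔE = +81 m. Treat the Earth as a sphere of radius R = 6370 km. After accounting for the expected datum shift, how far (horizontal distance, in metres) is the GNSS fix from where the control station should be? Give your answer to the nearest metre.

Observed coordinate differences: Δφ = -0.00354°, Δλ = +0.00058°.
Converting to metres (1° lat = 111177 m, cos φ = 0.985554): observed ΔN = -393.6 m, observed ΔE = 63.6 m.
Subtracting the expected shift leaves a residual of -393.6 − (-427) = 33.4 m north and 63.6 − (81) = -17.4 m east.
Residual distance = √(33.4² + (-17.4)²) = 37.7 m.

38 m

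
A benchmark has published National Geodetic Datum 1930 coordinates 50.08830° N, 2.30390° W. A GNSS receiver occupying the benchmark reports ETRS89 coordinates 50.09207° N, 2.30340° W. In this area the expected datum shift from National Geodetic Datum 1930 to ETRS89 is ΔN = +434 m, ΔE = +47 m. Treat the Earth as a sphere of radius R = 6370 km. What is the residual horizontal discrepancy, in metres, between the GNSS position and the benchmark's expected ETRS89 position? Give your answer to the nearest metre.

Observed coordinate differences: Δφ = +0.00377°, Δλ = +0.00050°.
Converting to metres (1° lat = 111177 m, cos φ = 0.641606): observed ΔN = 419.1 m, observed ΔE = 35.7 m.
Subtracting the expected shift leaves a residual of 419.1 − (434) = -14.9 m north and 35.7 − (47) = -11.3 m east.
Residual distance = √((-14.9)² + (-11.3)²) = 18.7 m.

19 m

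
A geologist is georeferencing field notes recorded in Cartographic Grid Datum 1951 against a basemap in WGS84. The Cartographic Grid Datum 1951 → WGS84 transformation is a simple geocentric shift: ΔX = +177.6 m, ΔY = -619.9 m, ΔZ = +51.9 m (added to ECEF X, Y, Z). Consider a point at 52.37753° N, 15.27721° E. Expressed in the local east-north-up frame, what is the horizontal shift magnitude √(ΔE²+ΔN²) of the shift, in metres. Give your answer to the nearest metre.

645 m

At φ = 52.37753°, λ = 15.27721°: sin φ = 0.792050, cos φ = 0.610456, sin λ = 0.263489, cos λ = 0.964662.
ΔE = −sin λ·ΔX + cos λ·ΔY = −(0.263489)·(177.6) + (0.964662)·(-619.9) = -644.79 m.
ΔN = −sin φ cos λ·ΔX − sin φ sin λ·ΔY + cos φ·ΔZ = −(0.792050)(0.964662)(177.6) − (0.792050)(0.263489)(-619.9) + (0.610456)(51.9) = 25.36 m.
Horizontal magnitude = √(ΔE² + ΔN²) = √((-644.79)² + 25.36²) = 645.29 m.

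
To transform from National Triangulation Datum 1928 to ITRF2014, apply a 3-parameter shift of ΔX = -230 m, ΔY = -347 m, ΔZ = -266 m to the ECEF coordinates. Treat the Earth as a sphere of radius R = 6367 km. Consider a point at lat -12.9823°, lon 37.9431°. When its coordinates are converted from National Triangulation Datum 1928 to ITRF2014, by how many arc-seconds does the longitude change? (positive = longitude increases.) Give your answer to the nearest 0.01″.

sin φ = -0.224650, cos φ = 0.974440, sin λ = 0.614879, cos λ = 0.788622.
East component: ΔE = −sin λ·ΔX + cos λ·ΔY = −(0.614879)(-230) + (0.788622)(-347) = -132.23 m.
1° of latitude spans πR/180 = 111125 m; at latitude φ, 1° of longitude spans that × cos φ = 108284.7 m, so Δλ = -132.23 / 108284.7 × 3600 = -4.396″.

Δλ = -4.40″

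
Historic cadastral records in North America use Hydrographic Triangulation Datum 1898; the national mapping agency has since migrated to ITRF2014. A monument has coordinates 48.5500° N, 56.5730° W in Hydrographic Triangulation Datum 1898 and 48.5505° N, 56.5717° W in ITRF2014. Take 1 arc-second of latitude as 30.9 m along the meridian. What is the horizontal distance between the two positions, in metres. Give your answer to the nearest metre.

Δφ = 48.5505° − 48.5500° = +0.0005°; Δλ = -56.5717° − -56.5730° = +0.0013°.
1° of latitude = 3600 × 30.90 = 111240 m.
ΔN = Δφ × 111240 = 55.6 m; ΔE = Δλ × 111240 × cos(48.5500°) = +0.0013 × 111240 × 0.661966 = 95.7 m.
Distance = √(ΔE² + ΔN²) = √(95.7² + 55.6²) = 110.7 m.

111 m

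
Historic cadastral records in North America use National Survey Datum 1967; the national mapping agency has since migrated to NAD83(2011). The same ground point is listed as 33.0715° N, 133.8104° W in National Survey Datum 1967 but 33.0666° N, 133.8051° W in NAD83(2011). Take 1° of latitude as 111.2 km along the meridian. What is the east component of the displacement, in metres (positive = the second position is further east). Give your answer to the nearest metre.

Δφ = 33.0666° − 33.0715° = -0.0049°; Δλ = -133.8051° − -133.8104° = +0.0053°.
ΔN = Δφ × 111200 = -544.9 m; ΔE = Δλ × 111200 × cos(33.0715°) = +0.0053 × 111200 × 0.837990 = 493.9 m.

ΔE = 494 m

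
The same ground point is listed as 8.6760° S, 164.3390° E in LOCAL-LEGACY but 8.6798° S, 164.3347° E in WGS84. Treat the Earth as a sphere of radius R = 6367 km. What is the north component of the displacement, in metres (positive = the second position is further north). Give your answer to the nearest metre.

ΔN = -422 m

Δφ = -8.6798° − -8.6760° = -0.0038°; Δλ = 164.3347° − 164.3390° = -0.0043°.
1° along a meridian = πR/180 = 111125 m.
ΔN = Δφ × 111125 = -422.3 m; ΔE = Δλ × 111125 × cos(-8.6760°) = -0.0043 × 111125 × 0.988557 = -472.4 m.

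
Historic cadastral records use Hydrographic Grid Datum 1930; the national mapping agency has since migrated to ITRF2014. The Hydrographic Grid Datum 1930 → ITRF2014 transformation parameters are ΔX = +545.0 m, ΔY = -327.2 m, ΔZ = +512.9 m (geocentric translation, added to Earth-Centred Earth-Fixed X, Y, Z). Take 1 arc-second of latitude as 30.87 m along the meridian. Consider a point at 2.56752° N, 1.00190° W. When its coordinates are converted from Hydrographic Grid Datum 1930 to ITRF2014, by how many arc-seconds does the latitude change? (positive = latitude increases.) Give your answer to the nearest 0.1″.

Δφ = 15.8″

sin φ = 0.044797, cos φ = 0.998996, sin λ = -0.017486, cos λ = 0.999847.
North component: ΔN = −sin φ cos λ·ΔX − sin φ sin λ·ΔY + cos φ·ΔZ = −(0.044797)(0.999847)(545.0) − (0.044797)(-0.017486)(-327.2) + (0.998996)(512.9) = 487.72 m.
1° of latitude spans 3600 × 30.87 = 111132 m, so Δφ = 487.72 / 111132 × 3600 = 15.799″.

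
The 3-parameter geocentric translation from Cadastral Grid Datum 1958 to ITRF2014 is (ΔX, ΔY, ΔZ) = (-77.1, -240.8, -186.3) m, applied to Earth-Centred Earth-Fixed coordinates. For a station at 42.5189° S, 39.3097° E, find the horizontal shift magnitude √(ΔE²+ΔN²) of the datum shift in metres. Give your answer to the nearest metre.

At φ = -42.5189°, λ = 39.3097°: sin φ = -0.675833, cos φ = 0.737054, sin λ = 0.633512, cos λ = 0.773733.
ΔE = −sin λ·ΔX + cos λ·ΔY = −(0.633512)·(-77.1) + (0.773733)·(-240.8) = -137.47 m.
ΔN = −sin φ cos λ·ΔX − sin φ sin λ·ΔY + cos φ·ΔZ = −(-0.675833)(0.773733)(-77.1) − (-0.675833)(0.633512)(-240.8) + (0.737054)(-186.3) = -280.73 m.
Horizontal magnitude = √(ΔE² + ΔN²) = √((-137.47)² + (-280.73)²) = 312.58 m.

313 m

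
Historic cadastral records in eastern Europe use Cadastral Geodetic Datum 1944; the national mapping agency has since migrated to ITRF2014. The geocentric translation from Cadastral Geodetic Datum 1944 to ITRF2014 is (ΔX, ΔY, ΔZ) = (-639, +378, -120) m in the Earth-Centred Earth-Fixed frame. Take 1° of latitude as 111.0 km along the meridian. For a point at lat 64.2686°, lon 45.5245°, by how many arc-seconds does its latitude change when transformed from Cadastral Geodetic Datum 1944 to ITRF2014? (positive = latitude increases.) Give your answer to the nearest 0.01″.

Δφ = 3.51″

sin φ = 0.900839, cos φ = 0.434153, sin λ = 0.713550, cos λ = 0.700604.
North component: ΔN = −sin φ cos λ·ΔX − sin φ sin λ·ΔY + cos φ·ΔZ = −(0.900839)(0.700604)(-639) − (0.900839)(0.713550)(378) + (0.434153)(-120) = 108.22 m.
1° of latitude spans 111000 m, so Δφ = 108.22 / 111000 × 3600 = 3.510″.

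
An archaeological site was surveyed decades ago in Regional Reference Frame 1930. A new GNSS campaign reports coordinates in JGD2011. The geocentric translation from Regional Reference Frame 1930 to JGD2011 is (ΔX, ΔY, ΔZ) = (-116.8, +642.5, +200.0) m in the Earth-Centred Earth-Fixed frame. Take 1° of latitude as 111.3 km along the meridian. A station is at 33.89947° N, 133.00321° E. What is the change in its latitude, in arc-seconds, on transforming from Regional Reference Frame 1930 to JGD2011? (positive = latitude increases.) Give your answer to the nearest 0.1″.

sin φ = 0.557737, cos φ = 0.830017, sin λ = 0.731315, cos λ = -0.682039.
North component: ΔN = −sin φ cos λ·ΔX − sin φ sin λ·ΔY + cos φ·ΔZ = −(0.557737)(-0.682039)(-116.8) − (0.557737)(0.731315)(642.5) + (0.830017)(200.0) = -140.49 m.
1° of latitude spans 111300 m, so Δφ = -140.49 / 111300 × 3600 = -4.544″.

Δφ = -4.5″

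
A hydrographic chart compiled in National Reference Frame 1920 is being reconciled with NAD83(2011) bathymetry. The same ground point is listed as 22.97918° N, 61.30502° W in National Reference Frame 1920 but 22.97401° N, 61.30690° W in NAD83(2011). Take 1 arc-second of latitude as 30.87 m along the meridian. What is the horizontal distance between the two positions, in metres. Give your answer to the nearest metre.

606 m

Δφ = 22.97401° − 22.97918° = -0.00517°; Δλ = -61.30690° − -61.30502° = -0.00188°.
1° of latitude = 3600 × 30.87 = 111132 m.
ΔN = Δφ × 111132 = -574.6 m; ΔE = Δλ × 111132 × cos(22.97918°) = -0.00188 × 111132 × 0.920647 = -192.3 m.
Distance = √(ΔE² + ΔN²) = √((-192.3)² + (-574.6)²) = 605.9 m.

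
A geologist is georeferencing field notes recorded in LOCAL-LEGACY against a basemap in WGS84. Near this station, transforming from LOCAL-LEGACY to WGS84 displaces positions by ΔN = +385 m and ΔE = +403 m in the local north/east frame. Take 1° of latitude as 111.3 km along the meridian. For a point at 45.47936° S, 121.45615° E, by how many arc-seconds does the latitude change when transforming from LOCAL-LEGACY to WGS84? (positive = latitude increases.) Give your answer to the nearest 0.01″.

1° of latitude = 111.3 km, so Δφ = 385.0 / 111300 = 0.0034591° = 12.453″.

Δφ = 12.45″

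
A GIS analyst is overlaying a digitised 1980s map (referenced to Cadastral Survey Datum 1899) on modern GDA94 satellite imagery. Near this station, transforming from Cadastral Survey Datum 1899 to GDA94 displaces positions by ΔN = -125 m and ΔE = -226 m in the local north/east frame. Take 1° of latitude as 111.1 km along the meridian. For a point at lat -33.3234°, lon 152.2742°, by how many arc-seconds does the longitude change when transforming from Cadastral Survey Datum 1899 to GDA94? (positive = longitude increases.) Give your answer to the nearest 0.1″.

At latitude -33.3234°, cos φ = 0.835583.
1° of longitude at this latitude = 111.1 × cos φ = 92.83 km, so Δλ = -226.0 / 92833.3 = -0.0024345° = -8.764″.

Δλ = -8.8″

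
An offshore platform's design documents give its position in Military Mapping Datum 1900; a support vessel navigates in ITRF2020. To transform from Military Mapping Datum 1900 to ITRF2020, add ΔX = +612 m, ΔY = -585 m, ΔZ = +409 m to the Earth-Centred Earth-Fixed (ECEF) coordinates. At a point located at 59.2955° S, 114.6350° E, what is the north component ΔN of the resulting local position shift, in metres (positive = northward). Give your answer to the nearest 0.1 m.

ΔN = -467.7 m

At φ = -59.2955°, λ = 114.6350°: sin φ = -0.859812, cos φ = 0.510610, sin λ = 0.908982, cos λ = -0.416836.
ΔN = −sin φ cos λ·ΔX − sin φ sin λ·ΔY + cos φ·ΔZ = −(-0.859812)(-0.416836)(612) − (-0.859812)(0.908982)(-585) + (0.510610)(409) = -467.71 m.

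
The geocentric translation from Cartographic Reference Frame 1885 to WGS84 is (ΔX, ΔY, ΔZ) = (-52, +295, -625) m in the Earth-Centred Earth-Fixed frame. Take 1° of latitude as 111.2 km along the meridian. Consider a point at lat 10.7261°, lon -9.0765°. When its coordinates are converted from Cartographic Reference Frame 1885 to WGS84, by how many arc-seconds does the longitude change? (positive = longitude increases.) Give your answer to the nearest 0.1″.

Δλ = 9.3″

sin φ = 0.186114, cos φ = 0.982528, sin λ = -0.157753, cos λ = 0.987479.
East component: ΔE = −sin λ·ΔX + cos λ·ΔY = −(-0.157753)(-52) + (0.987479)(295) = 283.10 m.
1° of latitude spans 111200 m; at latitude φ, 1° of longitude spans that × cos φ = 109257.1 m, so Δλ = 283.10 / 109257.1 × 3600 = 9.328″.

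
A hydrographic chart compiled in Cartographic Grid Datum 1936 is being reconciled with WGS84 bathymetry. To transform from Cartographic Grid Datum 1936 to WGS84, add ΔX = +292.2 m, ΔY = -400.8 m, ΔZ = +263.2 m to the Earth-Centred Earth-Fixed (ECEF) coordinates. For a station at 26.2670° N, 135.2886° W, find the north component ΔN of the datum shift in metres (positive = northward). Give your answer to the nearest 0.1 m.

ΔN = 203.1 m

The local north axis is (−sin φ cos λ, −sin φ sin λ, cos φ), giving ΔN = 91.899 − 124.790 + 236.022 = 203.13 m.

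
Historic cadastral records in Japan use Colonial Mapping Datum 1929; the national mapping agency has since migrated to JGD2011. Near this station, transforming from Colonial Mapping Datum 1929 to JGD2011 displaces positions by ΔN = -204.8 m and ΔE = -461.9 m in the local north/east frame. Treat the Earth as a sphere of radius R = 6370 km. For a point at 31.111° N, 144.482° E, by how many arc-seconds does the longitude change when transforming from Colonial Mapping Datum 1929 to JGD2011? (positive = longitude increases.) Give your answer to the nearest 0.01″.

At latitude 31.111°, cos φ = 0.856168.
One radian of longitude at latitude φ spans R cos φ, so Δλ = ΔE / (R cos φ) = -461.9 / (6370000 × 0.856168) = -8.4693e-05 rad = -17.469″.

Δλ = -17.47″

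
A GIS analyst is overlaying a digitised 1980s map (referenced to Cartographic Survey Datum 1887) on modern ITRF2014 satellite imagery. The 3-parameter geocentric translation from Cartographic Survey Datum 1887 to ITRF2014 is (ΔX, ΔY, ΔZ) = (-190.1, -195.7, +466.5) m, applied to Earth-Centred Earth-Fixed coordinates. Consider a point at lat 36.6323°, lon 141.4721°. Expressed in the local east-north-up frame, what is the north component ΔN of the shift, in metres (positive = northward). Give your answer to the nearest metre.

The local north axis is (−sin φ cos λ, −sin φ sin λ, cos φ), giving ΔN = -88.736 + 72.735 + 374.357 = 358.36 m.

ΔN = 358 m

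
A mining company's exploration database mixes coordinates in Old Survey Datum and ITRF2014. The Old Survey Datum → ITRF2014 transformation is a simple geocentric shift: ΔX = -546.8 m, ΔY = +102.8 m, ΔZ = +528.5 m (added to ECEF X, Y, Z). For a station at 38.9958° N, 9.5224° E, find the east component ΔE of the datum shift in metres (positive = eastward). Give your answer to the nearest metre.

The local east axis at (φ, λ) is (−sin λ, cos λ, 0), so ΔE = −sin(9.5224°)·(-546.8) + cos(9.5224°)·102.8 = 191.84 m.

ΔE = 192 m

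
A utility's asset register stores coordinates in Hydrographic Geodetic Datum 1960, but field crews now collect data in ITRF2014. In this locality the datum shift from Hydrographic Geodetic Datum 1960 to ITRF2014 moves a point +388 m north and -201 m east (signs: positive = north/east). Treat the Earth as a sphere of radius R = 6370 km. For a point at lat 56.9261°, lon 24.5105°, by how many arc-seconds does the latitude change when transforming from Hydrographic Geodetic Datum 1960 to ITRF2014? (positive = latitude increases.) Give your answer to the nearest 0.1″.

Δφ = 12.6″

On a sphere of radius R, 1 rad of latitude = R, so Δφ = ΔN / R = 388.0 / 6370000 = 6.0911e-05 rad = 12.564″.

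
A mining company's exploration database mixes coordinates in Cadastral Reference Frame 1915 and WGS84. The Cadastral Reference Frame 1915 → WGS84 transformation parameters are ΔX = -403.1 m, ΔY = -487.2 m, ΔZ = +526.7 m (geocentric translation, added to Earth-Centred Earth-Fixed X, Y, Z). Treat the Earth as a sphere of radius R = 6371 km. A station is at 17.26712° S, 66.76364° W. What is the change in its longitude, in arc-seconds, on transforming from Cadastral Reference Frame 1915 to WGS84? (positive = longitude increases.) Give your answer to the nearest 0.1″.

sin φ = -0.296827, cos φ = 0.954931, sin λ = -0.918885, cos λ = 0.394525.
East component: ΔE = −sin λ·ΔX + cos λ·ΔY = −(-0.918885)(-403.1) + (0.394525)(-487.2) = -562.62 m.
1° of latitude spans πR/180 = 111195 m; at latitude φ, 1° of longitude spans that × cos φ = 106183.5 m, so Δλ = -562.62 / 106183.5 × 3600 = -19.075″.

Δλ = -19.1″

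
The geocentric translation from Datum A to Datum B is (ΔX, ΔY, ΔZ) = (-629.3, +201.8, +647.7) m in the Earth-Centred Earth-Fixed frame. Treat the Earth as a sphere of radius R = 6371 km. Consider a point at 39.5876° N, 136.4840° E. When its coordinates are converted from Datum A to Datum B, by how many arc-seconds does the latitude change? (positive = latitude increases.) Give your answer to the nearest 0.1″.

sin φ = 0.637257, cos φ = 0.770651, sin λ = 0.688557, cos λ = -0.725182.
North component: ΔN = −sin φ cos λ·ΔX − sin φ sin λ·ΔY + cos φ·ΔZ = −(0.637257)(-0.725182)(-629.3) − (0.637257)(0.688557)(201.8) + (0.770651)(647.7) = 119.79 m.
1° of latitude spans πR/180 = 111195 m, so Δφ = 119.79 / 111195 × 3600 = 3.878″.

Δφ = 3.9″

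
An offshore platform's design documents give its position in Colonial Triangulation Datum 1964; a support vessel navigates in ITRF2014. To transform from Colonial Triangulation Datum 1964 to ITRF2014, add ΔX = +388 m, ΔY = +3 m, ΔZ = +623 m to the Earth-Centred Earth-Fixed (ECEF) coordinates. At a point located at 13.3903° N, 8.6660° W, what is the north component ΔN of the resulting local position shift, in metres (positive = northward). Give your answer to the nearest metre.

ΔN = 517 m

The local north axis is (−sin φ cos λ, −sin φ sin λ, cos φ), giving ΔN = -88.828 + 0.105 + 606.064 = 517.34 m.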